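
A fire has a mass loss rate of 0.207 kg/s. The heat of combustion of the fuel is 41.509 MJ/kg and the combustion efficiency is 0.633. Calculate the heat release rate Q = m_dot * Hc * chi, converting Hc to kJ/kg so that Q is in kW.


Hc = 41.509 MJ/kg = 41.509 * 1000 kJ/kg = 41509 kJ/kg
Q = 0.207 kg/s * 41509 kJ/kg * 0.633 = 5439.0 kW

5439.0 kW


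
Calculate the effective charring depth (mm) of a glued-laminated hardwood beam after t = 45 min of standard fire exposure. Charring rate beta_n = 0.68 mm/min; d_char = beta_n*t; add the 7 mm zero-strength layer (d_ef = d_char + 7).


d_char = 0.68 * 45 = 30.6 mm
d_ef = 30.6 + 1.0*7 = 37.6 mm

37.6 mm


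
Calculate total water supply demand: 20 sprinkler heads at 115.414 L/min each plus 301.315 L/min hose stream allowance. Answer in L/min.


Sprinkler demand = 20 * 115.414 = 2308.28 L/min
Total = 2308.28 + 301.315 = 2609.595 L/min

2609.595 L/min


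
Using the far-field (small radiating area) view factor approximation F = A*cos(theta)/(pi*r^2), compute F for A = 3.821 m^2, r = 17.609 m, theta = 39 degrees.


cos(39 deg) = 0.77715
pi*r^2 = 974.14
F = 3.821 * 0.77715 / 974.14 = 0.0030483

0.0030483


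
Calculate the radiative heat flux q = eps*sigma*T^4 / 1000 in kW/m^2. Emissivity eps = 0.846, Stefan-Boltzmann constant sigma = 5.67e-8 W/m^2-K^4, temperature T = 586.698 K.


T^4 = 1.1848e+11
q = 0.846 * 5.67e-8 * 1.1848e+11 / 1000 = 5.6834 kW/m^2

5.6834 kW/m^2


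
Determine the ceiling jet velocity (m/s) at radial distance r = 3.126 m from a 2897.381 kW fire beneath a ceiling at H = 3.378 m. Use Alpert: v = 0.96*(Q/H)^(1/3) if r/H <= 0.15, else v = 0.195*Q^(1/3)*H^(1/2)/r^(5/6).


r/H = 3.126 / 3.378 = 0.92540
r/H > 0.15, so v = 0.195*Q^(1/3)*H^(1/2)/r^(5/6)
Q^(1/3) = 14.256
H^(1/2) = 1.8379
r^(5/6) = 2.5852
v = 0.195 * 14.256 * 1.8379 / 2.5852 = 1.9764 m/s

1.9764 m/s


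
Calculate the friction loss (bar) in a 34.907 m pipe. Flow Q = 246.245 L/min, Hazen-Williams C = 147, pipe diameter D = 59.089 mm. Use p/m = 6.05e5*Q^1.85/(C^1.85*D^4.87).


Q^1.85 = 26548
C^1.85 = 10222
D^4.87 = 4.2387e+08
p/m = 0.0037069 bar/m
p_total = 0.0037069 * 34.907 = 0.12940 bar

0.12940 bar


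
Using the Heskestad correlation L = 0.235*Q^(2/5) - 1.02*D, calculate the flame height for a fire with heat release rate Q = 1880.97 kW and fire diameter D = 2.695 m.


Q^(2/5) = 20.406
0.235 * Q^(2/5) = 4.7954
1.02 * D = 2.7489
L = 2.0465 m

2.0465 m


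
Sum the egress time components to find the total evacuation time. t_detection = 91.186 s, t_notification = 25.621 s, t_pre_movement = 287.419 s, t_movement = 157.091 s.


Total = 91.186 + 25.621 + 287.419 + 157.091 = 561.317 s

561.317 s


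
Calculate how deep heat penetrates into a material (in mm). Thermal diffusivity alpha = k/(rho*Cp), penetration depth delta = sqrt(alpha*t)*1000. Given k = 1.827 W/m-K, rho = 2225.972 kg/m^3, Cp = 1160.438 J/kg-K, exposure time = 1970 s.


alpha = 1.827 / (2225.972 * 1160.438) = 7.0729e-07 m^2/s
alpha * t = 0.0013934
delta = sqrt(0.0013934) * 1000 = 37.328 mm

37.328 mm


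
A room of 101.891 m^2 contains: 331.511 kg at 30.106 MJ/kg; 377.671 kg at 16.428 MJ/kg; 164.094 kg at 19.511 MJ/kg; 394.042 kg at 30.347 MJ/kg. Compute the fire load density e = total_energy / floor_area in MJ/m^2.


Total energy = 331.511*30.106 + 377.671*16.428 + 164.094*19.511 + 394.042*30.347
= 9980.470 + 6204.379 + 3201.638 + 11957.99
= 31344.48 MJ
e = 31344.48 / 101.891 = 307.63 MJ/m^2

307.63 MJ/m^2


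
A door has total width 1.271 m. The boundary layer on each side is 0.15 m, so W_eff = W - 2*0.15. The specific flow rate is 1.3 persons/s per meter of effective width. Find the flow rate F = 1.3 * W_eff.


W_eff = 1.271 - 0.30 = 0.971 m
F = 1.3 * 0.971 = 1.2623 persons/s

1.2623 persons/s


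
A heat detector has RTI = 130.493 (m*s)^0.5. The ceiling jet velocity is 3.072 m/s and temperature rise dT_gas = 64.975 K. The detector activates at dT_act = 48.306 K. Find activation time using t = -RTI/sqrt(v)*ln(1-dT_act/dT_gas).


dT_act/dT_gas = 0.74346
ln(1 - 0.74346) = -1.3605
t = -130.493 / sqrt(3.072) * -1.3605 = 101.29 s

101.29 s


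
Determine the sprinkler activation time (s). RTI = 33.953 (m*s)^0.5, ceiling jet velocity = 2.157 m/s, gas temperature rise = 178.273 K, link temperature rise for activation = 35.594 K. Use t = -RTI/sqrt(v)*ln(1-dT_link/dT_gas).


dT_link/dT_gas = 0.19966
ln(1 - 0.19966) = -0.22272
t = -33.953 / sqrt(2.157) * -0.22272 = 5.1488 s

5.1488 s


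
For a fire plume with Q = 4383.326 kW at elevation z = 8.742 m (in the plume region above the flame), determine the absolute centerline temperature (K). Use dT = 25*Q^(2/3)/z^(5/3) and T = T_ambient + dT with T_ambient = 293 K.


Q^(2/3) = 267.84
z^(5/3) = 37.098
dT = 25 * 267.84 / 37.098 = 180.49 K
T = 293 + 180.49 = 473.49 K

473.49 K


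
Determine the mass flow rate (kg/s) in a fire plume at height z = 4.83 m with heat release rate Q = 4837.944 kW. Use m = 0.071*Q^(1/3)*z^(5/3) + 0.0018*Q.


Q^(1/3) = 16.913
z^(5/3) = 13.801
First term = 0.071 * 16.913 * 13.801 = 16.573
Second term = 0.0018 * 4837.944 = 8.7083
m = 25.281 kg/s

25.281 kg/s


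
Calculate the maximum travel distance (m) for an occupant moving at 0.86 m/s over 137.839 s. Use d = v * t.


d = 0.86 * 137.839 = 118.54 m

118.54 m


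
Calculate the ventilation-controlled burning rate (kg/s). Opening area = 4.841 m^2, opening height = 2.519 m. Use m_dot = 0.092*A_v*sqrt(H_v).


sqrt(H_v) = 1.5871
m_dot = 0.092 * 4.841 * 1.5871 = 0.70687 kg/s

0.70687 kg/s


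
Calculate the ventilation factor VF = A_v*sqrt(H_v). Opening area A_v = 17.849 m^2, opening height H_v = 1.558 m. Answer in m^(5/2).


sqrt(H_v) = 1.2482
VF = 17.849 * 1.2482 = 22.279 m^(5/2)

22.279 m^(5/2)


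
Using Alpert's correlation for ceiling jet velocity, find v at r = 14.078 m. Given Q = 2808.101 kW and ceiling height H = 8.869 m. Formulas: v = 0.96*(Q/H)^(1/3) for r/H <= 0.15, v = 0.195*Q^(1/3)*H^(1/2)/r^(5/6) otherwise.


r/H = 14.078 / 8.869 = 1.5873
r/H > 0.15, so v = 0.195*Q^(1/3)*H^(1/2)/r^(5/6)
Q^(1/3) = 14.108
H^(1/2) = 2.9781
r^(5/6) = 9.0598
v = 0.195 * 14.108 * 2.9781 / 9.0598 = 0.90433 m/s

0.90433 m/s


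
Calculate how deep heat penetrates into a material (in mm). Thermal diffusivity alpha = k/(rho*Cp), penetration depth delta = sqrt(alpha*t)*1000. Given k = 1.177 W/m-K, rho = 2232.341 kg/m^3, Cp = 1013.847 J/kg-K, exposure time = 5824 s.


alpha = 1.177 / (2232.341 * 1013.847) = 5.2005e-07 m^2/s
alpha * t = 0.0030288
delta = sqrt(0.0030288) * 1000 = 55.034 mm

55.034 mm


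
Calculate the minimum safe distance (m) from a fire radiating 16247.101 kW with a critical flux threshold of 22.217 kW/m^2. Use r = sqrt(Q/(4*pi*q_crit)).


4*pi*q_crit = 279.19
Q/(4*pi*q_crit) = 58.194
r = sqrt(58.194) = 7.6285 m

7.6285 m


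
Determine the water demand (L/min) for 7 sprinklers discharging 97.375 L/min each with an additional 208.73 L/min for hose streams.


Sprinkler demand = 7 * 97.375 = 681.625 L/min
Total = 681.625 + 208.73 = 890.355 L/min

890.355 L/min


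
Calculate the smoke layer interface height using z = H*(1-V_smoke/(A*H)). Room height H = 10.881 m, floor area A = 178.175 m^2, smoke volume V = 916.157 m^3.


V/(A*H) = 0.47256
1 - 0.47256 = 0.52744
z = 10.881 * 0.52744 = 5.7391 m

5.7391 m


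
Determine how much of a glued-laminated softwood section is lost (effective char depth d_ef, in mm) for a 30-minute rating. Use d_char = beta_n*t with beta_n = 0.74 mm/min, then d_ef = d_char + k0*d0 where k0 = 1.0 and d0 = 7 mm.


d_char = 0.74 * 30 = 22.2 mm
d_ef = 22.2 + 1.0*7 = 29.2 mm

29.2 mm


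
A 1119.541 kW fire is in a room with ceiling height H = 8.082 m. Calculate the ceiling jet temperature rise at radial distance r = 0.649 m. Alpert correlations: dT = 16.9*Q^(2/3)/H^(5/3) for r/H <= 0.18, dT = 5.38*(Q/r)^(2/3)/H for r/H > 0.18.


r/H = 0.649 / 8.082 = 0.080302
r/H <= 0.18, so dT = 16.9*Q^(2/3)/H^(5/3)
Q^(2/3) = 107.82
H^(5/3) = 32.549
dT = 16.9 * 107.82 / 32.549 = 55.982 K

55.982 K


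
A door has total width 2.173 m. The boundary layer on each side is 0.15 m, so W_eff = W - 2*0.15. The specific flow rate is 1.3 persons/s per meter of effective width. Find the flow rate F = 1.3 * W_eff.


W_eff = 2.173 - 0.30 = 1.873 m
F = 1.3 * 1.873 = 2.4349 persons/s

2.4349 persons/s


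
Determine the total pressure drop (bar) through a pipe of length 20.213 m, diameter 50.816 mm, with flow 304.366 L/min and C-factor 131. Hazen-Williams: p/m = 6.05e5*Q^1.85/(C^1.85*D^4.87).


Q^1.85 = 39290
C^1.85 = 8259.5
D^4.87 = 2.0334e+08
p/m = 0.014154 bar/m
p_total = 0.014154 * 20.213 = 0.28608 bar

0.28608 bar


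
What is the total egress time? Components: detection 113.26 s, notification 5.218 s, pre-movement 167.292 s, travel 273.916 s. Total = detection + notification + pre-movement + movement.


Total = 113.26 + 5.218 + 167.292 + 273.916 = 559.686 s

559.686 s


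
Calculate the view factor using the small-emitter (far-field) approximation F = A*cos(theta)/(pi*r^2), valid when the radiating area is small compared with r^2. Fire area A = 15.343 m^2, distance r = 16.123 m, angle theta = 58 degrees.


cos(58 deg) = 0.52992
pi*r^2 = 816.66
F = 15.343 * 0.52992 / 816.66 = 0.0099559

0.0099559


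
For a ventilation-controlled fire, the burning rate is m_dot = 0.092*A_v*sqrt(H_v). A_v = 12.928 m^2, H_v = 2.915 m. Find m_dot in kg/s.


sqrt(H_v) = 1.7073
m_dot = 0.092 * 12.928 * 1.7073 = 2.0307 kg/s

2.0307 kg/s


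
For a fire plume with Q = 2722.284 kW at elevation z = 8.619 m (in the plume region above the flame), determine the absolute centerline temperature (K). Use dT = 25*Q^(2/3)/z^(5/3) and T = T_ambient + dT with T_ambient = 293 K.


Q^(2/3) = 194.96
z^(5/3) = 36.232
dT = 25 * 194.96 / 36.232 = 134.52 K
T = 293 + 134.52 = 427.52 K

427.52 K


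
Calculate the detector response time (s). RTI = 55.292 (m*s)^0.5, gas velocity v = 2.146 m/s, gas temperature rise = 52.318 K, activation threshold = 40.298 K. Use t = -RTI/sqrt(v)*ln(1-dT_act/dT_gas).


dT_act/dT_gas = 0.77025
ln(1 - 0.77025) = -1.4708
t = -55.292 / sqrt(2.146) * -1.4708 = 55.513 s

55.513 s


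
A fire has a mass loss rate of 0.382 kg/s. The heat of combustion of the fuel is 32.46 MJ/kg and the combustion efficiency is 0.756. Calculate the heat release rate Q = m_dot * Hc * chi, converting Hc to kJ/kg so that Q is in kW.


Hc = 32.46 MJ/kg = 32.46 * 1000 kJ/kg = 32460 kJ/kg
Q = 0.382 kg/s * 32460 kJ/kg * 0.756 = 9374.2 kW

9374.2 kW


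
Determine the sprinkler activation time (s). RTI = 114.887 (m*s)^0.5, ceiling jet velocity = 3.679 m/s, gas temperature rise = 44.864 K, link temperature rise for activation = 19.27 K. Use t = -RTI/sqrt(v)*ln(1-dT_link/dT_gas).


dT_link/dT_gas = 0.42952
ln(1 - 0.42952) = -0.56128
t = -114.887 / sqrt(3.679) * -0.56128 = 33.619 s

33.619 s


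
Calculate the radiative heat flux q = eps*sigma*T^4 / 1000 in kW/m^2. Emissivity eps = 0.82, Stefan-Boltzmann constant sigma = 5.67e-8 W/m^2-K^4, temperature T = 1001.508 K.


T^4 = 1.0060e+12
q = 0.82 * 5.67e-8 * 1.0060e+12 / 1000 = 46.775 kW/m^2

46.775 kW/m^2


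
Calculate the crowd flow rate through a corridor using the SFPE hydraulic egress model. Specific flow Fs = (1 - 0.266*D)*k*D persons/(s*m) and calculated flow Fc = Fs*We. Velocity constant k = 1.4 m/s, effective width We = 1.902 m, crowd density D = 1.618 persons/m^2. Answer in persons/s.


1 - 0.266*D = 1 - 0.266*1.618 = 0.56961
Fs = 0.56961 * 1.4 * 1.618 = 1.2903 persons/(s*m)
Fc = 1.2903 * 1.902 = 2.4541 persons/s

2.4541 persons/s


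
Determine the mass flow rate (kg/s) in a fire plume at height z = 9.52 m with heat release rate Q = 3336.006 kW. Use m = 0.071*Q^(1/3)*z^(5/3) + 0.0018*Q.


Q^(1/3) = 14.942
z^(5/3) = 42.762
First term = 0.071 * 14.942 * 42.762 = 45.366
Second term = 0.0018 * 3336.006 = 6.0048
m = 51.371 kg/s

51.371 kg/s


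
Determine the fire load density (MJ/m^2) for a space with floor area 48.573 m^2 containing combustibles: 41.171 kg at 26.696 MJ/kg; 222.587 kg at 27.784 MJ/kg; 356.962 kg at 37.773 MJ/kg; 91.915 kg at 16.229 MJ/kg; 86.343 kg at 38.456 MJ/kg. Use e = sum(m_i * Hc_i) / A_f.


Total energy = 41.171*26.696 + 222.587*27.784 + 356.962*37.773 + 91.915*16.229 + 86.343*38.456
= 1099.101 + 6184.357 + 13483.53 + 1491.689 + 3320.406
= 25579.08 MJ
e = 25579.08 / 48.573 = 526.61 MJ/m^2

526.61 MJ/m^2


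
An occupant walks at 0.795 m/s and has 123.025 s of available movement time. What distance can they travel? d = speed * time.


d = 0.795 * 123.025 = 97.805 m

97.805 m


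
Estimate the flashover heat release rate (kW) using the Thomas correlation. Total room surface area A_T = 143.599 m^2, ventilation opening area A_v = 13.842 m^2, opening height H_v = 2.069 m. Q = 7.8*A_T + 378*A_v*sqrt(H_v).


7.8*A_T = 1120.1
sqrt(H_v) = 1.4384
378*A_v*sqrt(H_v) = 7526.1
Q = 1120.1 + 7526.1 = 8646.2 kW

8646.2 kW


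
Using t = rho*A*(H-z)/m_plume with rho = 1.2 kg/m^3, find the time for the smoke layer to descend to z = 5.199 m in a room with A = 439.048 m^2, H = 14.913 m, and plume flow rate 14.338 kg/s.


H - z = 9.714 m
t = 1.2 * 439.048 * 9.714 / 14.338 = 356.95 s

356.95 s


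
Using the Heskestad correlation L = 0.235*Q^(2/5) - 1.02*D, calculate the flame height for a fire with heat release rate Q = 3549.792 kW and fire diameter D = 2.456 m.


Q^(2/5) = 26.308
0.235 * Q^(2/5) = 6.1823
1.02 * D = 2.5051
L = 3.6772 m

3.6772 m


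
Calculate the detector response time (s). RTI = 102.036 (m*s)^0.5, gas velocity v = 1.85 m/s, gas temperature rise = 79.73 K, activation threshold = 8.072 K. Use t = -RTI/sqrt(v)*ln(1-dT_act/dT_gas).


dT_act/dT_gas = 0.10124
ln(1 - 0.10124) = -0.10674
t = -102.036 / sqrt(1.85) * -0.10674 = 8.0075 s

8.0075 s


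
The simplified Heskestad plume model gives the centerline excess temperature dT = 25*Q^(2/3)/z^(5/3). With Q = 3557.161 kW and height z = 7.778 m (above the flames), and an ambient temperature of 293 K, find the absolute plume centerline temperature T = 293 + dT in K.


Q^(2/3) = 233.02
z^(5/3) = 30.534
dT = 25 * 233.02 / 30.534 = 190.79 K
T = 293 + 190.79 = 483.79 K

483.79 K


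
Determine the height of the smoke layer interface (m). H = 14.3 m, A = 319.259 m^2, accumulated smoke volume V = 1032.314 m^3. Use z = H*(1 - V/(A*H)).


V/(A*H) = 0.22612
1 - 0.22612 = 0.77388
z = 14.3 * 0.77388 = 11.067 m

11.067 m


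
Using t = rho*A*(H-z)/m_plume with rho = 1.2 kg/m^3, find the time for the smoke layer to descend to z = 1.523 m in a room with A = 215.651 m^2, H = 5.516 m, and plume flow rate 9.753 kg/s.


H - z = 3.993 m
t = 1.2 * 215.651 * 3.993 / 9.753 = 105.95 s

105.95 s


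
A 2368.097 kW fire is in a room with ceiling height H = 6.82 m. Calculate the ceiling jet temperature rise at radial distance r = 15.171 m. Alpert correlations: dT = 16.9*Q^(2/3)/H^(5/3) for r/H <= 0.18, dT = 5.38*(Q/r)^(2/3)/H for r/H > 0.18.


r/H = 15.171 / 6.82 = 2.2245
r/H > 0.18, so dT = 5.38*(Q/r)^(2/3)/H
Q/r = 156.09
(Q/r)^(2/3) = 28.991
dT = 5.38 * 28.991 / 6.82 = 22.869 K

22.869 K


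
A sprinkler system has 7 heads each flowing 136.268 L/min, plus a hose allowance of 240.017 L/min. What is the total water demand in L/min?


Sprinkler demand = 7 * 136.268 = 953.876 L/min
Total = 953.876 + 240.017 = 1193.893 L/min

1193.893 L/min


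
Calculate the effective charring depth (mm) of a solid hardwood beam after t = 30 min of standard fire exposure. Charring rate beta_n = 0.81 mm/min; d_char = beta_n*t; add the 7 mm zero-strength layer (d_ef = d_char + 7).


d_char = 0.81 * 30 = 24.3 mm
d_ef = 24.3 + 1.0*7 = 31.3 mm

31.3 mm


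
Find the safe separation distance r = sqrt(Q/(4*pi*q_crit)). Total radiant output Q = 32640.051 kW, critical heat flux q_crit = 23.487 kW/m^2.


4*pi*q_crit = 295.15
Q/(4*pi*q_crit) = 110.59
r = sqrt(110.59) = 10.516 m

10.516 m


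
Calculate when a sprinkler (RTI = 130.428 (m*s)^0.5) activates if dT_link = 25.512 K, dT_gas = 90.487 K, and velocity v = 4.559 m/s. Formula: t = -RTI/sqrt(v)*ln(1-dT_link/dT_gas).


dT_link/dT_gas = 0.28194
ln(1 - 0.28194) = -0.33120
t = -130.428 / sqrt(4.559) * -0.33120 = 20.232 s

20.232 s


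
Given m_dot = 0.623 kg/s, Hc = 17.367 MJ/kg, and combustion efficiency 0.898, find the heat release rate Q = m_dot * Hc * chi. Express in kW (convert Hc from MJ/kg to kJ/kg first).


Hc = 17.367 MJ/kg = 17.367 * 1000 kJ/kg = 17367 kJ/kg
Q = 0.623 kg/s * 17367 kJ/kg * 0.898 = 9716.0 kW

9716.0 kW


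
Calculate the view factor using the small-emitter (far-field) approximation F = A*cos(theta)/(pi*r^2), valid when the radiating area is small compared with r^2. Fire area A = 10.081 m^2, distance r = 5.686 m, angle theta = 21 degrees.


cos(21 deg) = 0.93358
pi*r^2 = 101.57
F = 10.081 * 0.93358 / 101.57 = 0.092660

0.092660


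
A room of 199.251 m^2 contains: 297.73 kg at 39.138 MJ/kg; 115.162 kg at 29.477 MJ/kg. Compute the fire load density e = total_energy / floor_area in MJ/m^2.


Total energy = 297.73*39.138 + 115.162*29.477
= 11652.56 + 3394.630
= 15047.19 MJ
e = 15047.19 / 199.251 = 75.519 MJ/m^2

75.519 MJ/m^2


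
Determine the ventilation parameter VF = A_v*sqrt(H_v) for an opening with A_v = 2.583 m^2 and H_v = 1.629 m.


sqrt(H_v) = 1.2763
VF = 2.583 * 1.2763 = 3.2967 m^(5/2)

3.2967 m^(5/2)


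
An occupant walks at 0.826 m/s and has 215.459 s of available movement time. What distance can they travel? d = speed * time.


d = 0.826 * 215.459 = 177.97 m

177.97 m


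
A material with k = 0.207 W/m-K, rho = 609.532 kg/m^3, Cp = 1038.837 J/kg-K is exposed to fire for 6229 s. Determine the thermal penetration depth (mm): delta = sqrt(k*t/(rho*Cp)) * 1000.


alpha = 0.207 / (609.532 * 1038.837) = 3.2691e-07 m^2/s
alpha * t = 0.0020363
delta = sqrt(0.0020363) * 1000 = 45.126 mm

45.126 mm


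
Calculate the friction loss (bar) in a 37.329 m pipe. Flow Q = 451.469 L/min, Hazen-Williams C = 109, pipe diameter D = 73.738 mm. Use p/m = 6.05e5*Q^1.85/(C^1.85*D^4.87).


Q^1.85 = 81482
C^1.85 = 5878.1
D^4.87 = 1.2464e+09
p/m = 0.0067285 bar/m
p_total = 0.0067285 * 37.329 = 0.25117 bar

0.25117 bar


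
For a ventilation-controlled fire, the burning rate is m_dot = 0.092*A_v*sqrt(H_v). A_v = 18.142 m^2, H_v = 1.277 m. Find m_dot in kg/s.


sqrt(H_v) = 1.1300
m_dot = 0.092 * 18.142 * 1.1300 = 1.8861 kg/s

1.8861 kg/s


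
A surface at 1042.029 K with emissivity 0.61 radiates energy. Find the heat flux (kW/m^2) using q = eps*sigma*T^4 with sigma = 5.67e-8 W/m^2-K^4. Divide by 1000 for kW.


T^4 = 1.1790e+12
q = 0.61 * 5.67e-8 * 1.1790e+12 / 1000 = 40.779 kW/m^2

40.779 kW/m^2


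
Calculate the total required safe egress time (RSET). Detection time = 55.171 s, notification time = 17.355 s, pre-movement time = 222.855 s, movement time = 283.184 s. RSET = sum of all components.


Total = 55.171 + 17.355 + 222.855 + 283.184 = 578.565 s

578.565 s


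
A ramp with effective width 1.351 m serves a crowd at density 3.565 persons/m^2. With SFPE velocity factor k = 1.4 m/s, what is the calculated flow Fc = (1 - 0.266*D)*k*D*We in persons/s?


1 - 0.266*D = 1 - 0.266*3.565 = 0.051710
Fs = 0.051710 * 1.4 * 3.565 = 0.25808 persons/(s*m)
Fc = 0.25808 * 1.351 = 0.34867 persons/s

0.34867 persons/s


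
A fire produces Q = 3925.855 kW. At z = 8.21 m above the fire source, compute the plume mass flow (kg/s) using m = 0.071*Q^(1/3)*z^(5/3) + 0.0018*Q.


Q^(1/3) = 15.775
z^(5/3) = 33.412
First term = 0.071 * 15.775 * 33.412 = 37.423
Second term = 0.0018 * 3925.855 = 7.0665
m = 44.490 kg/s

44.490 kg/s


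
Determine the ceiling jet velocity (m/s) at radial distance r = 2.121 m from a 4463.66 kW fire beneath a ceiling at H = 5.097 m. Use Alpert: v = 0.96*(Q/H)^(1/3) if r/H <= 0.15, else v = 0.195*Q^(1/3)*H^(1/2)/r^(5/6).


r/H = 2.121 / 5.097 = 0.41613
r/H > 0.15, so v = 0.195*Q^(1/3)*H^(1/2)/r^(5/6)
Q^(1/3) = 16.465
H^(1/2) = 2.2577
r^(5/6) = 1.8712
v = 0.195 * 16.465 * 2.2577 / 1.8712 = 3.8738 m/s

3.8738 m/s


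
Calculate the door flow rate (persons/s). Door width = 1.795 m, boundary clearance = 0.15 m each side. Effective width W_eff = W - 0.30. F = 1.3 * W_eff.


W_eff = 1.795 - 0.30 = 1.495 m
F = 1.3 * 1.495 = 1.9435 persons/s

1.9435 persons/s


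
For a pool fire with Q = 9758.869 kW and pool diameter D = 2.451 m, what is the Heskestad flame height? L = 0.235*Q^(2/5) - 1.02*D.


Q^(2/5) = 39.424
0.235 * Q^(2/5) = 9.2646
1.02 * D = 2.5000
L = 6.7646 m

6.7646 m


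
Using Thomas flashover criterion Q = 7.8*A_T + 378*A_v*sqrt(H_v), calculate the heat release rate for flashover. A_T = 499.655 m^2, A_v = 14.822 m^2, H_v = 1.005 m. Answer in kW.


7.8*A_T = 3897.309
sqrt(H_v) = 1.0025
378*A_v*sqrt(H_v) = 5616.7
Q = 3897.309 + 5616.7 = 9514.0 kW

9514.0 kW


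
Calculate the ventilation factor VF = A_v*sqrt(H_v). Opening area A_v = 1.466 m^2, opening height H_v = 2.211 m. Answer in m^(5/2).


sqrt(H_v) = 1.4869
VF = 1.466 * 1.4869 = 2.1799 m^(5/2)

2.1799 m^(5/2)


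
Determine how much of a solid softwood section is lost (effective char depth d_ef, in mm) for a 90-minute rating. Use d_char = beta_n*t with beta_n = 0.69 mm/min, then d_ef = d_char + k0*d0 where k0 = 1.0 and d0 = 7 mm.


d_char = 0.69 * 90 = 62.1 mm
d_ef = 62.1 + 1.0*7 = 69.1 mm

69.1 mm


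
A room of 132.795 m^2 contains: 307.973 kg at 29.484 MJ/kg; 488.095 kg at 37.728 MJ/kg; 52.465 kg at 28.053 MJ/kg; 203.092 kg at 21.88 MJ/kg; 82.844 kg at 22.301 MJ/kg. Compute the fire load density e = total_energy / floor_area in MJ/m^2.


Total energy = 307.973*29.484 + 488.095*37.728 + 52.465*28.053 + 203.092*21.88 + 82.844*22.301
= 9080.276 + 18414.85 + 1471.801 + 4443.653 + 1847.504
= 35258.08 MJ
e = 35258.08 / 132.795 = 265.51 MJ/m^2

265.51 MJ/m^2


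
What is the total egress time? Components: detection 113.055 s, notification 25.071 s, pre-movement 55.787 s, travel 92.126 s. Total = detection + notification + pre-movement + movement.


Total = 113.055 + 25.071 + 55.787 + 92.126 = 286.039 s

286.039 s


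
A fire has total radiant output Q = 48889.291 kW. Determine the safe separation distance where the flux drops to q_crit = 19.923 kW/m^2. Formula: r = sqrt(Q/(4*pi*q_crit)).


4*pi*q_crit = 250.36
Q/(4*pi*q_crit) = 195.28
r = sqrt(195.28) = 13.974 m

13.974 m


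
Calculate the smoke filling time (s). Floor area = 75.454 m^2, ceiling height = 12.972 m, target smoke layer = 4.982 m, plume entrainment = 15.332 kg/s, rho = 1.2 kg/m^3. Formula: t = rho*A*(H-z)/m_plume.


H - z = 7.99 m
t = 1.2 * 75.454 * 7.99 / 15.332 = 47.186 s

47.186 s


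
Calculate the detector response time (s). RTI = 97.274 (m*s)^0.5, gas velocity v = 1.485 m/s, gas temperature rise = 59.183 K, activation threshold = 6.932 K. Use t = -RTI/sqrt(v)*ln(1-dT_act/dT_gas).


dT_act/dT_gas = 0.11713
ln(1 - 0.11713) = -0.12458
t = -97.274 / sqrt(1.485) * -0.12458 = 9.9441 s

9.9441 s


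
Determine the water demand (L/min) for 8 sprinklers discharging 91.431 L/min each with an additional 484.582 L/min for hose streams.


Sprinkler demand = 8 * 91.431 = 731.448 L/min
Total = 731.448 + 484.582 = 1216.03 L/min

1216.03 L/min


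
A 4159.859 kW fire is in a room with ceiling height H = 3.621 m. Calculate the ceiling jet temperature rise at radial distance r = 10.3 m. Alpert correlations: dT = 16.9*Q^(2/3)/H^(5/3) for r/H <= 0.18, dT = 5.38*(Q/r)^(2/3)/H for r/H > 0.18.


r/H = 10.3 / 3.621 = 2.8445
r/H > 0.18, so dT = 5.38*(Q/r)^(2/3)/H
Q/r = 403.87
(Q/r)^(2/3) = 54.638
dT = 5.38 * 54.638 / 3.621 = 81.180 K

81.180 K


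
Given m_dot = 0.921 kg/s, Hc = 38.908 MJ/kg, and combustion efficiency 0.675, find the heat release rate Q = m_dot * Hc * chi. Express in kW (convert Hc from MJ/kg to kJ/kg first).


Hc = 38.908 MJ/kg = 38.908 * 1000 kJ/kg = 38908 kJ/kg
Q = 0.921 kg/s * 38908 kJ/kg * 0.675 = 24188 kW

24188 kW


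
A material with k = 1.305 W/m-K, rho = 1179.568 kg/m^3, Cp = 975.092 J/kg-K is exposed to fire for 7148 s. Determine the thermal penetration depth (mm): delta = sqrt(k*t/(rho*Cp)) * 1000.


alpha = 1.305 / (1179.568 * 975.092) = 1.1346e-06 m^2/s
alpha * t = 0.0081101
delta = sqrt(0.0081101) * 1000 = 90.056 mm

90.056 mm


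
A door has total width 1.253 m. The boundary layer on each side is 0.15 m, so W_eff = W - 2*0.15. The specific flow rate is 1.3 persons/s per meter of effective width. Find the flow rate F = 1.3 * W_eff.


W_eff = 1.253 - 0.30 = 0.953 m
F = 1.3 * 0.953 = 1.2389 persons/s

1.2389 persons/s


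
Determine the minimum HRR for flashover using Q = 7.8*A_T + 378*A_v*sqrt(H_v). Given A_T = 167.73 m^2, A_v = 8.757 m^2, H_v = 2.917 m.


7.8*A_T = 1308.294
sqrt(H_v) = 1.7079
378*A_v*sqrt(H_v) = 5653.5
Q = 1308.294 + 5653.5 = 6961.8 kW

6961.8 kW


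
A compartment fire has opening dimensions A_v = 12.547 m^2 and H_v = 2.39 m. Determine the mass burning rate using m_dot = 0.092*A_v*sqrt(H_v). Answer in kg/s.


sqrt(H_v) = 1.5460
m_dot = 0.092 * 12.547 * 1.5460 = 1.7845 kg/s

1.7845 kg/s


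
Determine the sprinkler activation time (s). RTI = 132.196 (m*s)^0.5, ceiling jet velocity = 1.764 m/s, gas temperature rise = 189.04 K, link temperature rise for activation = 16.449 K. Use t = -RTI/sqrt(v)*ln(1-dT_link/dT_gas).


dT_link/dT_gas = 0.087013
ln(1 - 0.087013) = -0.091034
t = -132.196 / sqrt(1.764) * -0.091034 = 9.0609 s

9.0609 s


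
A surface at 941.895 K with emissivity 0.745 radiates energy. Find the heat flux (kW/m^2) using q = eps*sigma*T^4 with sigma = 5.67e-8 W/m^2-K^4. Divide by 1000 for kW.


T^4 = 7.8706e+11
q = 0.745 * 5.67e-8 * 7.8706e+11 / 1000 = 33.247 kW/m^2

33.247 kW/m^2


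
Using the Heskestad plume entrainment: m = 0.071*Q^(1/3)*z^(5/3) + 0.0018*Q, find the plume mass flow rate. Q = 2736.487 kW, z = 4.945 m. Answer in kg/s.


Q^(1/3) = 13.987
z^(5/3) = 14.353
First term = 0.071 * 13.987 * 14.353 = 14.254
Second term = 0.0018 * 2736.487 = 4.9257
m = 19.180 kg/s

19.180 kg/s


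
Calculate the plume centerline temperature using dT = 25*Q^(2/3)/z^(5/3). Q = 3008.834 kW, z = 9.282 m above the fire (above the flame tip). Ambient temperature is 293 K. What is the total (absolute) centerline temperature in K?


Q^(2/3) = 208.42
z^(5/3) = 40.995
dT = 25 * 208.42 / 40.995 = 127.10 K
T = 293 + 127.10 = 420.10 K

420.10 K


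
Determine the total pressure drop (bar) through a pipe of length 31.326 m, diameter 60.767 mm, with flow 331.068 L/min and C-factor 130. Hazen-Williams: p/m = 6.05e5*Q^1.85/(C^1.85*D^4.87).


Q^1.85 = 45904
C^1.85 = 8143.2
D^4.87 = 4.8581e+08
p/m = 0.0070201 bar/m
p_total = 0.0070201 * 31.326 = 0.21991 bar

0.21991 bar


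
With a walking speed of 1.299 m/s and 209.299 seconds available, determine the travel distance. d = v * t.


d = 1.299 * 209.299 = 271.88 m

271.88 m


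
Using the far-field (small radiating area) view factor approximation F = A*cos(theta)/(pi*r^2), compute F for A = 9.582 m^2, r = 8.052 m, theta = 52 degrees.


cos(52 deg) = 0.61566
pi*r^2 = 203.68
F = 9.582 * 0.61566 / 203.68 = 0.028963

0.028963


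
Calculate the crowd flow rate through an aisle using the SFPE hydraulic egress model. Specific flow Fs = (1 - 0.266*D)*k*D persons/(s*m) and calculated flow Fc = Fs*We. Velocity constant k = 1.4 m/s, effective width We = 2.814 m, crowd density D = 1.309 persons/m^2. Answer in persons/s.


1 - 0.266*D = 1 - 0.266*1.309 = 0.65181
Fs = 0.65181 * 1.4 * 1.309 = 1.1945 persons/(s*m)
Fc = 1.1945 * 2.814 = 3.3613 persons/s

3.3613 persons/s


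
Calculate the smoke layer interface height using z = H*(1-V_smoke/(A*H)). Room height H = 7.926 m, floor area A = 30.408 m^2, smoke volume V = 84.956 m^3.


V/(A*H) = 0.35249
1 - 0.35249 = 0.64751
z = 7.926 * 0.64751 = 5.1321 m

5.1321 m


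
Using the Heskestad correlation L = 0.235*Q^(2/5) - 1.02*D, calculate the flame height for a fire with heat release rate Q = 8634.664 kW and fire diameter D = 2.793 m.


Q^(2/5) = 37.540
0.235 * Q^(2/5) = 8.8220
1.02 * D = 2.8489
L = 5.9731 m

5.9731 m


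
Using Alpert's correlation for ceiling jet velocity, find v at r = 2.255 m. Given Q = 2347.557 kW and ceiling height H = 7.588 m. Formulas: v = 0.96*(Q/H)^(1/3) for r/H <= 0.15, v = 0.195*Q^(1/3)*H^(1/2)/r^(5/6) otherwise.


r/H = 2.255 / 7.588 = 0.29718
r/H > 0.15, so v = 0.195*Q^(1/3)*H^(1/2)/r^(5/6)
Q^(1/3) = 13.290
H^(1/2) = 2.7546
r^(5/6) = 1.9692
v = 0.195 * 13.290 * 2.7546 / 1.9692 = 3.6253 m/s

3.6253 m/s


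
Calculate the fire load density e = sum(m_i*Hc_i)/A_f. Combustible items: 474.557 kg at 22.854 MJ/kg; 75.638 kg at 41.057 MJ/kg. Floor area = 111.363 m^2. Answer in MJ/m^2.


Total energy = 474.557*22.854 + 75.638*41.057
= 10845.53 + 3105.469
= 13951.00 MJ
e = 13951.00 / 111.363 = 125.27 MJ/m^2

125.27 MJ/m^2


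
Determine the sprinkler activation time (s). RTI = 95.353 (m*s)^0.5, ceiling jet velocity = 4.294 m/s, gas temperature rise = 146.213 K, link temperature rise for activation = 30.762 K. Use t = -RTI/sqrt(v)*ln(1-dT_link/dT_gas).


dT_link/dT_gas = 0.21039
ln(1 - 0.21039) = -0.23622
t = -95.353 / sqrt(4.294) * -0.23622 = 10.870 s

10.870 s


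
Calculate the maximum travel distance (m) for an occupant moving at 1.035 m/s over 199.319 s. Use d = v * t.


d = 1.035 * 199.319 = 206.30 m

206.30 m


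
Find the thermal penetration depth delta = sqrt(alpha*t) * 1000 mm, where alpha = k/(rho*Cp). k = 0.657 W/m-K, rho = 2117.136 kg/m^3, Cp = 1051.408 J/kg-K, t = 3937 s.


alpha = 0.657 / (2117.136 * 1051.408) = 2.9515e-07 m^2/s
alpha * t = 0.0011620
delta = sqrt(0.0011620) * 1000 = 34.088 mm

34.088 mm


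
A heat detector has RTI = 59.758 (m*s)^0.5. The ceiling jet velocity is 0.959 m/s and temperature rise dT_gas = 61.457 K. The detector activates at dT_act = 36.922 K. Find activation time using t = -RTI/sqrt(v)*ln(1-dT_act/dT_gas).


dT_act/dT_gas = 0.60078
ln(1 - 0.60078) = -0.91824
t = -59.758 / sqrt(0.959) * -0.91824 = 56.033 s

56.033 s


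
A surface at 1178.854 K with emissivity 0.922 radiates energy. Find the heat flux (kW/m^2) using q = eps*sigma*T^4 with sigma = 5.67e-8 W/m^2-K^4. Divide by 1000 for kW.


T^4 = 1.9313e+12
q = 0.922 * 5.67e-8 * 1.9313e+12 / 1000 = 100.96 kW/m^2

100.96 kW/m^2


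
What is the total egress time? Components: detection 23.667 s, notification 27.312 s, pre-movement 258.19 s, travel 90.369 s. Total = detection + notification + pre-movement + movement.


Total = 23.667 + 27.312 + 258.19 + 90.369 = 399.538 s

399.538 s


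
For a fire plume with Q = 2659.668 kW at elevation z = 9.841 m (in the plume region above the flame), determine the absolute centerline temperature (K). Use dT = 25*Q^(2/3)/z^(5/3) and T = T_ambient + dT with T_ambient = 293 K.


Q^(2/3) = 191.96
z^(5/3) = 45.192
dT = 25 * 191.96 / 45.192 = 106.19 K
T = 293 + 106.19 = 399.19 K

399.19 K


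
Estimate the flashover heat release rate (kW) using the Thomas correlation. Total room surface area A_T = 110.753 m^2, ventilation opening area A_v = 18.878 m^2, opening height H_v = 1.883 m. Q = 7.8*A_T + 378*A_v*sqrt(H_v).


7.8*A_T = 863.87
sqrt(H_v) = 1.3722
378*A_v*sqrt(H_v) = 9792.0
Q = 863.87 + 9792.0 = 10656 kW

10656 kW


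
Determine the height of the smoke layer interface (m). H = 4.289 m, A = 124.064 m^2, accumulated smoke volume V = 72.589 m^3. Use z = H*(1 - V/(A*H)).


V/(A*H) = 0.13642
1 - 0.13642 = 0.86358
z = 4.289 * 0.86358 = 3.7039 m

3.7039 m


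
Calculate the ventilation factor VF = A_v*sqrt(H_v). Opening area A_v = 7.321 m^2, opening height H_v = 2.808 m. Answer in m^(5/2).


sqrt(H_v) = 1.6757
VF = 7.321 * 1.6757 = 12.268 m^(5/2)

12.268 m^(5/2)


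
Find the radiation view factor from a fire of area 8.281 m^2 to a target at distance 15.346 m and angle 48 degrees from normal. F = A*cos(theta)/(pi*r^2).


cos(48 deg) = 0.66913
pi*r^2 = 739.84
F = 8.281 * 0.66913 / 739.84 = 0.0074895

0.0074895


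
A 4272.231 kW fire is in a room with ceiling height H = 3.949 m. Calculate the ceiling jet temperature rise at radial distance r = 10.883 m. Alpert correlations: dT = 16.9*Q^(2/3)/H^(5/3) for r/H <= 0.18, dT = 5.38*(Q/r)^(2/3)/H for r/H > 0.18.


r/H = 10.883 / 3.949 = 2.7559
r/H > 0.18, so dT = 5.38*(Q/r)^(2/3)/H
Q/r = 392.56
(Q/r)^(2/3) = 53.613
dT = 5.38 * 53.613 / 3.949 = 73.041 K

73.041 K


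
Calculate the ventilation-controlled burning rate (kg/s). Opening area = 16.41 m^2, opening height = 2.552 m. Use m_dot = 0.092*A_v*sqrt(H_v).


sqrt(H_v) = 1.5975
m_dot = 0.092 * 16.41 * 1.5975 = 2.4118 kg/s

2.4118 kg/s


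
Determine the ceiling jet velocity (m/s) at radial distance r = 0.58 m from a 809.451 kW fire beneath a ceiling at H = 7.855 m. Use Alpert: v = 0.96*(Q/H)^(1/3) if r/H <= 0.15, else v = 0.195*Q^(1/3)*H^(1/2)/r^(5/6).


r/H = 0.58 / 7.855 = 0.073838
r/H <= 0.15, so v = 0.96*(Q/H)^(1/3)
Q/H = 103.05
(Q/H)^(1/3) = 4.6883
v = 0.96 * 4.6883 = 4.5008 m/s

4.5008 m/s


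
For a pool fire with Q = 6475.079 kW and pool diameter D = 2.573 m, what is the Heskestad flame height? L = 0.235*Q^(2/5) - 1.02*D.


Q^(2/5) = 33.458
0.235 * Q^(2/5) = 7.8626
1.02 * D = 2.6245
L = 5.2381 m

5.2381 m


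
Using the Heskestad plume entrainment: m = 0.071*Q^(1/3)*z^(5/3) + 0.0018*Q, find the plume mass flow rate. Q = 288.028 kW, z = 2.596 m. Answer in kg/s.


Q^(1/3) = 6.6041
z^(5/3) = 4.9035
First term = 0.071 * 6.6041 * 4.9035 = 2.2992
Second term = 0.0018 * 288.028 = 0.51845
m = 2.8177 kg/s

2.8177 kg/s


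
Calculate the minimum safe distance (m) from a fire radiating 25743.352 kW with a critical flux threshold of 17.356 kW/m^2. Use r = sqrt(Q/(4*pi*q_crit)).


4*pi*q_crit = 218.10
Q/(4*pi*q_crit) = 118.03
r = sqrt(118.03) = 10.864 m

10.864 m


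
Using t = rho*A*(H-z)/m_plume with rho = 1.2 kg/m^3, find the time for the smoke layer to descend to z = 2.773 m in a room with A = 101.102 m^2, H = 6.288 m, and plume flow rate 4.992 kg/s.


H - z = 3.515 m
t = 1.2 * 101.102 * 3.515 / 4.992 = 85.426 s

85.426 s


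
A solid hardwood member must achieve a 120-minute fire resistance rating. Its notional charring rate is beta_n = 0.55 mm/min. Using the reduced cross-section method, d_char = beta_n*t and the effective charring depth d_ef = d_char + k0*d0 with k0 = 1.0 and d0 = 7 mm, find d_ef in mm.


d_char = 0.55 * 120 = 66 mm
d_ef = 66 + 1.0*7 = 73 mm

73 mm


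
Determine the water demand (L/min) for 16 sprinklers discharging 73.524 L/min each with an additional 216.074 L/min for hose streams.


Sprinkler demand = 16 * 73.524 = 1176.384 L/min
Total = 1176.384 + 216.074 = 1392.458 L/min

1392.458 L/min


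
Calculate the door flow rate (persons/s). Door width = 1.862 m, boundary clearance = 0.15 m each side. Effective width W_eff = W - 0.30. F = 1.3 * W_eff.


W_eff = 1.862 - 0.30 = 1.562 m
F = 1.3 * 1.562 = 2.0306 persons/s

2.0306 persons/s


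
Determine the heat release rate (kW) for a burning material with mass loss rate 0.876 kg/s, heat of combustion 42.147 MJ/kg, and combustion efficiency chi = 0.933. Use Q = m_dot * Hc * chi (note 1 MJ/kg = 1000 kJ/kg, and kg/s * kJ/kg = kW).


Hc = 42.147 MJ/kg = 42.147 * 1000 kJ/kg = 42147 kJ/kg
Q = 0.876 kg/s * 42147 kJ/kg * 0.933 = 34447 kW

34447 kW


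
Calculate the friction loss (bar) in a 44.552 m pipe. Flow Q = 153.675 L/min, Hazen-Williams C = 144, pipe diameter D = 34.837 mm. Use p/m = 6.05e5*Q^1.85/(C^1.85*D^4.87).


Q^1.85 = 11097
C^1.85 = 9839.4
D^4.87 = 3.2340e+07
p/m = 0.021099 bar/m
p_total = 0.021099 * 44.552 = 0.94000 bar

0.94000 bar


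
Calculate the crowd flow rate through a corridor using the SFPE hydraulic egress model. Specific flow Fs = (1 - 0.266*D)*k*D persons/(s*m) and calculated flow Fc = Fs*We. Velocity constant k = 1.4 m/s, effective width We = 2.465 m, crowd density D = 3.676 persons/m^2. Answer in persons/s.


1 - 0.266*D = 1 - 0.266*3.676 = 0.022184
Fs = 0.022184 * 1.4 * 3.676 = 0.11417 persons/(s*m)
Fc = 0.11417 * 2.465 = 0.28142 persons/s

0.28142 persons/s


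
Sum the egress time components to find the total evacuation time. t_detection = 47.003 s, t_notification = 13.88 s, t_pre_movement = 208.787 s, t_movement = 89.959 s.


Total = 47.003 + 13.88 + 208.787 + 89.959 = 359.629 s

359.629 s


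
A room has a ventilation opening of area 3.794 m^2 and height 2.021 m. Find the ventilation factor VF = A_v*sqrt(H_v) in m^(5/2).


sqrt(H_v) = 1.4216
VF = 3.794 * 1.4216 = 5.3936 m^(5/2)

5.3936 m^(5/2)


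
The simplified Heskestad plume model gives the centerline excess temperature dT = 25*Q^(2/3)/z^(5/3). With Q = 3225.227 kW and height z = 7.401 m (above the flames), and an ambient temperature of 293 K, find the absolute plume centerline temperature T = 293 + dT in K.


Q^(2/3) = 218.29
z^(5/3) = 28.107
dT = 25 * 218.29 / 28.107 = 194.16 K
T = 293 + 194.16 = 487.16 K

487.16 K


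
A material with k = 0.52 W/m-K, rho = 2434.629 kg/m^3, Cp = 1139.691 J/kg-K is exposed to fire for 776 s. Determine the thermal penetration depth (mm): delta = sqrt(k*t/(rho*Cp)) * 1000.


alpha = 0.52 / (2434.629 * 1139.691) = 1.8741e-07 m^2/s
alpha * t = 0.00014543
delta = sqrt(0.00014543) * 1000 = 12.059 mm

12.059 mm


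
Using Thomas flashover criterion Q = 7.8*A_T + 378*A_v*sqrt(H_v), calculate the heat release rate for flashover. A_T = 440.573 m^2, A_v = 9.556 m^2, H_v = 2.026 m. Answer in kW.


7.8*A_T = 3436.5
sqrt(H_v) = 1.4234
378*A_v*sqrt(H_v) = 5141.5
Q = 3436.5 + 5141.5 = 8577.9 kW

8577.9 kW


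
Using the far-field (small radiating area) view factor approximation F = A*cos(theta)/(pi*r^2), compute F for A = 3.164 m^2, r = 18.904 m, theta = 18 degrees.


cos(18 deg) = 0.95106
pi*r^2 = 1122.7
F = 3.164 * 0.95106 / 1122.7 = 0.0026803

0.0026803


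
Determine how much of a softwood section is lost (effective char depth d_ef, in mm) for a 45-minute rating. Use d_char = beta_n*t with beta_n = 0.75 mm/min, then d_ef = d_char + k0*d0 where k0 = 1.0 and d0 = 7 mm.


d_char = 0.75 * 45 = 33.75 mm
d_ef = 33.75 + 1.0*7 = 40.75 mm

40.75 mm


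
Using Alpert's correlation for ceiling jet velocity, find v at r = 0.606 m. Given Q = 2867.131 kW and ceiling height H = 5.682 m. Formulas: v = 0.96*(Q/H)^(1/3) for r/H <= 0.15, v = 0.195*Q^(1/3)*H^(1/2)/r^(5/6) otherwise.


r/H = 0.606 / 5.682 = 0.10665
r/H <= 0.15, so v = 0.96*(Q/H)^(1/3)
Q/H = 504.60
(Q/H)^(1/3) = 7.9613
v = 0.96 * 7.9613 = 7.6428 m/s

7.6428 m/s


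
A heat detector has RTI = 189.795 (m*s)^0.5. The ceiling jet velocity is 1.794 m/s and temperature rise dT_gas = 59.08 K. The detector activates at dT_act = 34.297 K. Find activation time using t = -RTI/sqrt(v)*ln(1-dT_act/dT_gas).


dT_act/dT_gas = 0.58052
ln(1 - 0.58052) = -0.86873
t = -189.795 / sqrt(1.794) * -0.86873 = 123.10 s

123.10 s


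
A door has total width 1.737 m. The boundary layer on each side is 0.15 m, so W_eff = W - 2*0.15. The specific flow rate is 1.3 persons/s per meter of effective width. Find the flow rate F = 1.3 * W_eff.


W_eff = 1.737 - 0.30 = 1.437 m
F = 1.3 * 1.437 = 1.8681 persons/s

1.8681 persons/s


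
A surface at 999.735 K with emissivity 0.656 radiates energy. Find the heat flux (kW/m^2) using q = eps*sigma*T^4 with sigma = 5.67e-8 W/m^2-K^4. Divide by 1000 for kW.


T^4 = 9.9894e+11
q = 0.656 * 5.67e-8 * 9.9894e+11 / 1000 = 37.156 kW/m^2

37.156 kW/m^2


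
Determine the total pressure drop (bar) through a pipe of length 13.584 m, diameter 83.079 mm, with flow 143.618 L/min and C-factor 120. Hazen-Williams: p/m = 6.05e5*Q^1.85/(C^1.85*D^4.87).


Q^1.85 = 9791.2
C^1.85 = 7022.4
D^4.87 = 2.2280e+09
p/m = 0.00037860 bar/m
p_total = 0.00037860 * 13.584 = 0.0051429 bar

0.0051429 bar


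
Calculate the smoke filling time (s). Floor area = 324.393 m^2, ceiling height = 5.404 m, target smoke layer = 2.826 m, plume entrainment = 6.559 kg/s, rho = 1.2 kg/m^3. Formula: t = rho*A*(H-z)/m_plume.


H - z = 2.578 m
t = 1.2 * 324.393 * 2.578 / 6.559 = 153.00 s

153.00 s
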